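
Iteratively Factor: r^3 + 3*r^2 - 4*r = (r)*(r^2 + 3*r - 4) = r*(r - 1)*(r + 4)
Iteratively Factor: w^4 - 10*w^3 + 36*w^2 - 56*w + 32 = (w - 2)*(w^3 - 8*w^2 + 20*w - 16) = (w - 4)*(w - 2)*(w^2 - 4*w + 4) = (w - 4)*(w - 2)^2*(w - 2)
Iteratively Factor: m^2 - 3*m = (m - 3)*(m)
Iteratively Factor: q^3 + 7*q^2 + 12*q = (q)*(q^2 + 7*q + 12) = q*(q + 3)*(q + 4)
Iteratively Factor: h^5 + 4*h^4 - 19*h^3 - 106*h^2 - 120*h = (h + 3)*(h^4 + h^3 - 22*h^2 - 40*h) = (h + 3)*(h + 4)*(h^3 - 3*h^2 - 10*h) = h*(h + 3)*(h + 4)*(h^2 - 3*h - 10) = h*(h - 5)*(h + 3)*(h + 4)*(h + 2)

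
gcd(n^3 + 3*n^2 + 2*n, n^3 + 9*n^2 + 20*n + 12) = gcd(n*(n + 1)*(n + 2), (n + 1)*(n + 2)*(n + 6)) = n^2 + 3*n + 2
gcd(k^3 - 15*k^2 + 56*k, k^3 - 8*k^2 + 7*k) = k^2 - 7*k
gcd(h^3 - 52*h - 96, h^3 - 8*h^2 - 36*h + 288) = h^2 - 2*h - 48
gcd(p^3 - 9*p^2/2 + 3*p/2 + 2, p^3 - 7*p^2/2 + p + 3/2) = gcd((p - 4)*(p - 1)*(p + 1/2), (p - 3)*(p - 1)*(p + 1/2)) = p^2 - p/2 - 1/2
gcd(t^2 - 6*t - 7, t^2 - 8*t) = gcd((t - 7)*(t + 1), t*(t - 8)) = 1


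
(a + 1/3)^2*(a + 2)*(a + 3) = a^4 + 17*a^3/3 + 85*a^2/9 + 41*a/9 + 2/3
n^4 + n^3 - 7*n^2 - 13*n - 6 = (n - 3)*(n + 1)^2*(n + 2)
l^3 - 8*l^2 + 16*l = l*(l - 4)^2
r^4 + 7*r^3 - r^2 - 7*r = r*(r - 1)*(r + 1)*(r + 7)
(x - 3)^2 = x^2 - 6*x + 9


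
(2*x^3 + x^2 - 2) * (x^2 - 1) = 2*x^5 + x^4 - 2*x^3 - 3*x^2 + 2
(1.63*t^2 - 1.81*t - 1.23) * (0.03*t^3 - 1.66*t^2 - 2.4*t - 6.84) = 0.0489*t^5 - 2.7601*t^4 - 0.9443*t^3 - 4.7634*t^2 + 15.3324*t + 8.4132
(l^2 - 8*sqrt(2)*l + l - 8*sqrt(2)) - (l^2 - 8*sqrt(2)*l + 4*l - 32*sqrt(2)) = -3*l + 24*sqrt(2)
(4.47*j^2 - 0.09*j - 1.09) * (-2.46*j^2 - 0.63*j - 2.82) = -10.9962*j^4 - 2.5947*j^3 - 9.8673*j^2 + 0.9405*j + 3.0738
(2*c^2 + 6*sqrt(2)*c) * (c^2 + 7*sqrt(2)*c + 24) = 2*c^4 + 20*sqrt(2)*c^3 + 132*c^2 + 144*sqrt(2)*c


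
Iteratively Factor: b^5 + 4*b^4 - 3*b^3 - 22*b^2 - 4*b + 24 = (b + 3)*(b^4 + b^3 - 6*b^2 - 4*b + 8) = (b + 2)*(b + 3)*(b^3 - b^2 - 4*b + 4) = (b + 2)^2*(b + 3)*(b^2 - 3*b + 2) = (b - 1)*(b + 2)^2*(b + 3)*(b - 2)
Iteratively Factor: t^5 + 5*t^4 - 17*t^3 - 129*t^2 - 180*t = (t)*(t^4 + 5*t^3 - 17*t^2 - 129*t - 180) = t*(t + 4)*(t^3 + t^2 - 21*t - 45) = t*(t - 5)*(t + 4)*(t^2 + 6*t + 9) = t*(t - 5)*(t + 3)*(t + 4)*(t + 3)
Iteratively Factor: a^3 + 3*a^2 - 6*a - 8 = (a + 4)*(a^2 - a - 2) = (a - 2)*(a + 4)*(a + 1)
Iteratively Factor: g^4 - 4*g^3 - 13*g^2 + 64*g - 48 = (g + 4)*(g^3 - 8*g^2 + 19*g - 12) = (g - 3)*(g + 4)*(g^2 - 5*g + 4) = (g - 3)*(g - 1)*(g + 4)*(g - 4)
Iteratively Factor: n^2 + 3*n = (n + 3)*(n)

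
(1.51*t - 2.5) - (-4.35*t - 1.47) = 5.86*t - 1.03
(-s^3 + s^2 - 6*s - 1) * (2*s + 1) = -2*s^4 + s^3 - 11*s^2 - 8*s - 1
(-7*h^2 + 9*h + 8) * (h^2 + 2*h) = -7*h^4 - 5*h^3 + 26*h^2 + 16*h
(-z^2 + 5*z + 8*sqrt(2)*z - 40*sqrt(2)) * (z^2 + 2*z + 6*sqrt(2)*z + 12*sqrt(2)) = -z^4 + 2*sqrt(2)*z^3 + 3*z^3 - 6*sqrt(2)*z^2 + 106*z^2 - 288*z - 20*sqrt(2)*z - 960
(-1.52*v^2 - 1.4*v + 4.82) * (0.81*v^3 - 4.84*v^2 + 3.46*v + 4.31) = -1.2312*v^5 + 6.2228*v^4 + 5.421*v^3 - 34.724*v^2 + 10.6432*v + 20.7742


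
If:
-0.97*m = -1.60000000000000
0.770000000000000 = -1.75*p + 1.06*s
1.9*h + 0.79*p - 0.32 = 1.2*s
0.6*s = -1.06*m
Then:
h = -0.76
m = 1.65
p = -2.21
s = -2.91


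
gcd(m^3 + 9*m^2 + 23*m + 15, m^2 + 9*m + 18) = m + 3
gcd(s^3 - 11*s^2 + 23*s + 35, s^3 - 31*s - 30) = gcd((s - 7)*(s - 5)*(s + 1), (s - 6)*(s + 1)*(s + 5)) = s + 1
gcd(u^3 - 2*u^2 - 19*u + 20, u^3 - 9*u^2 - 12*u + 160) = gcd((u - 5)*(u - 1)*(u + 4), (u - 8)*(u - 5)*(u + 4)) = u^2 - u - 20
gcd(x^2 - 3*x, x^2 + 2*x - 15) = x - 3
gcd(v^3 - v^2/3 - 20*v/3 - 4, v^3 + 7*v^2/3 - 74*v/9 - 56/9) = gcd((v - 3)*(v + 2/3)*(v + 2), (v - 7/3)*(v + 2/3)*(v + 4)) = v + 2/3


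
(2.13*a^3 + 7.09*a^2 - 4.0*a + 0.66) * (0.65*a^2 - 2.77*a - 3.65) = 1.3845*a^5 - 1.2916*a^4 - 30.0138*a^3 - 14.3695*a^2 + 12.7718*a - 2.409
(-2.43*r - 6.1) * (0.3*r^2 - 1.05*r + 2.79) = -0.729*r^3 + 0.7215*r^2 - 0.374700000000001*r - 17.019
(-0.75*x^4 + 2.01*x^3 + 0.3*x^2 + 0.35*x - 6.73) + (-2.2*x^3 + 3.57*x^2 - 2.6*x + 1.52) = -0.75*x^4 - 0.19*x^3 + 3.87*x^2 - 2.25*x - 5.21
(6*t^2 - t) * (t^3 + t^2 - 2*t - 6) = 6*t^5 + 5*t^4 - 13*t^3 - 34*t^2 + 6*t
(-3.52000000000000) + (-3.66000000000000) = -7.18000000000000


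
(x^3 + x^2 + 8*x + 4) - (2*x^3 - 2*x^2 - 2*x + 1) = -x^3 + 3*x^2 + 10*x + 3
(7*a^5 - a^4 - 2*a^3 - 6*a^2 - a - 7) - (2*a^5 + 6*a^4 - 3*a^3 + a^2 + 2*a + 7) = 5*a^5 - 7*a^4 + a^3 - 7*a^2 - 3*a - 14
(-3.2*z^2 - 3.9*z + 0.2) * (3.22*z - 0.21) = -10.304*z^3 - 11.886*z^2 + 1.463*z - 0.042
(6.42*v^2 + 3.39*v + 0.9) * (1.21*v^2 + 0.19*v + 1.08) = 7.7682*v^4 + 5.3217*v^3 + 8.6667*v^2 + 3.8322*v + 0.972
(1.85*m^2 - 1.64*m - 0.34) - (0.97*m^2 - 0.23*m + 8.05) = 0.88*m^2 - 1.41*m - 8.39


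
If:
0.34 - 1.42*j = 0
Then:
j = 0.24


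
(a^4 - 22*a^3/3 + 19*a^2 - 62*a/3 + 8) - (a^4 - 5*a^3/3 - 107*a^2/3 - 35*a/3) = -17*a^3/3 + 164*a^2/3 - 9*a + 8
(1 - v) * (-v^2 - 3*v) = v^3 + 2*v^2 - 3*v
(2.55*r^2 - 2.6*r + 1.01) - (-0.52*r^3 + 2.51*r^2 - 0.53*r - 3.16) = 0.52*r^3 + 0.04*r^2 - 2.07*r + 4.17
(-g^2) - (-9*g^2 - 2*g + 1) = 8*g^2 + 2*g - 1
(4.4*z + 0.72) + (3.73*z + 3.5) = 8.13*z + 4.22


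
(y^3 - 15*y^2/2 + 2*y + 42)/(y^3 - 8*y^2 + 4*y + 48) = (y - 7/2)/(y - 4)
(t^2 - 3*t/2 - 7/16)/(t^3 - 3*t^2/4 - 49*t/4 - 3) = (t - 7/4)/(t^2 - t - 12)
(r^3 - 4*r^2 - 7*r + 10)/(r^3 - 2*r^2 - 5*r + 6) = (r - 5)/(r - 3)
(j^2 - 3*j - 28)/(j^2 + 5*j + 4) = (j - 7)/(j + 1)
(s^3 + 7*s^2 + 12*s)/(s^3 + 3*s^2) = (s + 4)/s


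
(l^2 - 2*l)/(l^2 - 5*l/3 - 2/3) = 3*l/(3*l + 1)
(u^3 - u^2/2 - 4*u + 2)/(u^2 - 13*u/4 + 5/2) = 2*(2*u^2 + 3*u - 2)/(4*u - 5)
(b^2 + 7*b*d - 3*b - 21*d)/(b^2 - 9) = (b + 7*d)/(b + 3)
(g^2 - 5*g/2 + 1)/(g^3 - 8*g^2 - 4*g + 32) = (g - 1/2)/(g^2 - 6*g - 16)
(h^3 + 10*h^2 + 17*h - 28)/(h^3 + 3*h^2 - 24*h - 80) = (h^2 + 6*h - 7)/(h^2 - h - 20)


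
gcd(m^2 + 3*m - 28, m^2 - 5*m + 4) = m - 4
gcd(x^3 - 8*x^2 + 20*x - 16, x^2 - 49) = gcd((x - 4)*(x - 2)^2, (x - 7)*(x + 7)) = 1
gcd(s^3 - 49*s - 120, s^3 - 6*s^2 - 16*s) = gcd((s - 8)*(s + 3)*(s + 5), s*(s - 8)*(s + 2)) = s - 8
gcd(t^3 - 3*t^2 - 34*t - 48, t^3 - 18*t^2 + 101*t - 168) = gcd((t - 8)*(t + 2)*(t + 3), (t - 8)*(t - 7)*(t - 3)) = t - 8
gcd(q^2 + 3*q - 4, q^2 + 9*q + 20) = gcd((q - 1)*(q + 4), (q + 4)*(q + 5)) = q + 4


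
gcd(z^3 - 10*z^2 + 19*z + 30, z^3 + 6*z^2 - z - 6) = z + 1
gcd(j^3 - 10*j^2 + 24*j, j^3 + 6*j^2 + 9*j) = j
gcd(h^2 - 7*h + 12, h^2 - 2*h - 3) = h - 3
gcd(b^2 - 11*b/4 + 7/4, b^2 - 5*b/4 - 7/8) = b - 7/4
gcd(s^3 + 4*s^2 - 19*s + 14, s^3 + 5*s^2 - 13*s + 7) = s^2 + 6*s - 7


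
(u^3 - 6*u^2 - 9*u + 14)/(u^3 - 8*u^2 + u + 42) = (u - 1)/(u - 3)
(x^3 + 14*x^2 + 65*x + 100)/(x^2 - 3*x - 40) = (x^2 + 9*x + 20)/(x - 8)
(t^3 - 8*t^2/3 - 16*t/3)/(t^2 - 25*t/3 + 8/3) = t*(3*t^2 - 8*t - 16)/(3*t^2 - 25*t + 8)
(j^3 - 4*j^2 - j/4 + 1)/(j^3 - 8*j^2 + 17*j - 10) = (j^3 - 4*j^2 - j/4 + 1)/(j^3 - 8*j^2 + 17*j - 10)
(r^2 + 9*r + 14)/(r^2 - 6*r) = (r^2 + 9*r + 14)/(r*(r - 6))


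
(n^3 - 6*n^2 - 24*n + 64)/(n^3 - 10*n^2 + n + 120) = (n^2 + 2*n - 8)/(n^2 - 2*n - 15)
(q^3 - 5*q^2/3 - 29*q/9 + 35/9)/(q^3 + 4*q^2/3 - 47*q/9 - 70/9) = (q - 1)/(q + 2)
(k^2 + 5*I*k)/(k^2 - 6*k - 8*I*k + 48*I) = k*(k + 5*I)/(k^2 - 6*k - 8*I*k + 48*I)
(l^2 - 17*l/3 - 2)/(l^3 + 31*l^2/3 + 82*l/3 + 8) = (l - 6)/(l^2 + 10*l + 24)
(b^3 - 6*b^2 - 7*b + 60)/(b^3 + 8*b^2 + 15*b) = (b^2 - 9*b + 20)/(b*(b + 5))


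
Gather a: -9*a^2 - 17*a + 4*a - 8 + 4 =-9*a^2 - 13*a - 4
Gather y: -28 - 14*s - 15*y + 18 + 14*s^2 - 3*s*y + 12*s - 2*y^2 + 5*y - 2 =14*s^2 - 2*s - 2*y^2 + y*(-3*s - 10) - 12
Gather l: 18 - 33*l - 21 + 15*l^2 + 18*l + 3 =15*l^2 - 15*l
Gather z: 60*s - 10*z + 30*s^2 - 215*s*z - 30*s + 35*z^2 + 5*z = 30*s^2 + 30*s + 35*z^2 + z*(-215*s - 5)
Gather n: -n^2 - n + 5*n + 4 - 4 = -n^2 + 4*n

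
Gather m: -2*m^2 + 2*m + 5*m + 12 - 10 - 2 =-2*m^2 + 7*m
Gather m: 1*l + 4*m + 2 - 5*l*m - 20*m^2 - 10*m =l - 20*m^2 + m*(-5*l - 6) + 2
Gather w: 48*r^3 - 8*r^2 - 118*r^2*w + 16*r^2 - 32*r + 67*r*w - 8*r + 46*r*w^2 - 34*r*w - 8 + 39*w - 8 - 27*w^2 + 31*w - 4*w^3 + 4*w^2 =48*r^3 + 8*r^2 - 40*r - 4*w^3 + w^2*(46*r - 23) + w*(-118*r^2 + 33*r + 70) - 16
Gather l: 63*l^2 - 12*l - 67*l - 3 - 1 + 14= 63*l^2 - 79*l + 10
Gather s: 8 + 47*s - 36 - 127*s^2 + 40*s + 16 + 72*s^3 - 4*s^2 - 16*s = 72*s^3 - 131*s^2 + 71*s - 12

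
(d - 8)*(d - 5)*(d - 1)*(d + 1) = d^4 - 13*d^3 + 39*d^2 + 13*d - 40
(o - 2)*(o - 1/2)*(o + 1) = o^3 - 3*o^2/2 - 3*o/2 + 1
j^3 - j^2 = j^2*(j - 1)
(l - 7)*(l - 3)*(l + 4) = l^3 - 6*l^2 - 19*l + 84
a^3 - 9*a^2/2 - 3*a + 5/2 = (a - 5)*(a - 1/2)*(a + 1)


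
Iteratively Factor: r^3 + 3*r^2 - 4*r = (r + 4)*(r^2 - r) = r*(r + 4)*(r - 1)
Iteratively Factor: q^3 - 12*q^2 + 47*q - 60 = (q - 5)*(q^2 - 7*q + 12) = (q - 5)*(q - 3)*(q - 4)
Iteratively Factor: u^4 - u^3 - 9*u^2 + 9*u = (u - 1)*(u^3 - 9*u) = (u - 1)*(u + 3)*(u^2 - 3*u) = u*(u - 1)*(u + 3)*(u - 3)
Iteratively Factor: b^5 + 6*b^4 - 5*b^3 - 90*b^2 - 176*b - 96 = (b + 1)*(b^4 + 5*b^3 - 10*b^2 - 80*b - 96) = (b - 4)*(b + 1)*(b^3 + 9*b^2 + 26*b + 24) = (b - 4)*(b + 1)*(b + 2)*(b^2 + 7*b + 12) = (b - 4)*(b + 1)*(b + 2)*(b + 3)*(b + 4)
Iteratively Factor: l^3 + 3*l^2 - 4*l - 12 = (l - 2)*(l^2 + 5*l + 6) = (l - 2)*(l + 2)*(l + 3)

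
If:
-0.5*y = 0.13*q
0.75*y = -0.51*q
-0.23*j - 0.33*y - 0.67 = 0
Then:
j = -2.91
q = 0.00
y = 0.00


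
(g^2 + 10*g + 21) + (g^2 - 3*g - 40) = 2*g^2 + 7*g - 19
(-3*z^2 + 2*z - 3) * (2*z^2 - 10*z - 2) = -6*z^4 + 34*z^3 - 20*z^2 + 26*z + 6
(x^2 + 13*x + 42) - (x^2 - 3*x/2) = 29*x/2 + 42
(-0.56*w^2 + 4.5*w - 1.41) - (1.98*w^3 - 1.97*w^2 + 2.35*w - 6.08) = -1.98*w^3 + 1.41*w^2 + 2.15*w + 4.67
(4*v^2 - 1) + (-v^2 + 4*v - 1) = 3*v^2 + 4*v - 2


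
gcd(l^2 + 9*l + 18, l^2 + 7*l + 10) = 1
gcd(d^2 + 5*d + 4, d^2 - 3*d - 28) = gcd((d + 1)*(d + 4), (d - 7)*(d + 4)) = d + 4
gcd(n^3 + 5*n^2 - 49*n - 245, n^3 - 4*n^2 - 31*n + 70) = n^2 - 2*n - 35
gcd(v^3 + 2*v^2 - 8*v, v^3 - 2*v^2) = v^2 - 2*v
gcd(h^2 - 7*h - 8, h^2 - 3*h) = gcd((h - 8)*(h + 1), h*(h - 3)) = 1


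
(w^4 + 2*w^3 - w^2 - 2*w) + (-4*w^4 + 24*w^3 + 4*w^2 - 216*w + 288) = -3*w^4 + 26*w^3 + 3*w^2 - 218*w + 288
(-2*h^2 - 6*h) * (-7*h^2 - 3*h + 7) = 14*h^4 + 48*h^3 + 4*h^2 - 42*h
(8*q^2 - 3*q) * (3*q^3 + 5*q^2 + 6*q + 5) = 24*q^5 + 31*q^4 + 33*q^3 + 22*q^2 - 15*q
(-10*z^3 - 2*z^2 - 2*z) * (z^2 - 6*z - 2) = -10*z^5 + 58*z^4 + 30*z^3 + 16*z^2 + 4*z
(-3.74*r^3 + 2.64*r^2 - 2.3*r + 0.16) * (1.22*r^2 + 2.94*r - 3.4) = -4.5628*r^5 - 7.7748*r^4 + 17.6716*r^3 - 15.5428*r^2 + 8.2904*r - 0.544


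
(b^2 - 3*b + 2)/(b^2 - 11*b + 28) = (b^2 - 3*b + 2)/(b^2 - 11*b + 28)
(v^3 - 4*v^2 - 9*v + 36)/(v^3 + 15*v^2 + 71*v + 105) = (v^2 - 7*v + 12)/(v^2 + 12*v + 35)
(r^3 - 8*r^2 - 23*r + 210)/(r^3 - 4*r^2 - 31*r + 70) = (r - 6)/(r - 2)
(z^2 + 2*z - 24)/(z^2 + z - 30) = (z - 4)/(z - 5)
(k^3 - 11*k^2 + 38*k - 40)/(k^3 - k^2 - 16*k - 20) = (k^2 - 6*k + 8)/(k^2 + 4*k + 4)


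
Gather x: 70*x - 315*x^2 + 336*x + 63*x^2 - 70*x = -252*x^2 + 336*x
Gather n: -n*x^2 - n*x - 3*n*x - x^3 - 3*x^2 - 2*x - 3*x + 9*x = n*(-x^2 - 4*x) - x^3 - 3*x^2 + 4*x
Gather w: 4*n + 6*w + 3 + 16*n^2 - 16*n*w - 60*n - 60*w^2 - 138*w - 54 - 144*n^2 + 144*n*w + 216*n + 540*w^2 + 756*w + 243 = -128*n^2 + 160*n + 480*w^2 + w*(128*n + 624) + 192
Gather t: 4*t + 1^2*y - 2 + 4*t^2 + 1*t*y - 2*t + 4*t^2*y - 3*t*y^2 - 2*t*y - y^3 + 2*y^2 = t^2*(4*y + 4) + t*(-3*y^2 - y + 2) - y^3 + 2*y^2 + y - 2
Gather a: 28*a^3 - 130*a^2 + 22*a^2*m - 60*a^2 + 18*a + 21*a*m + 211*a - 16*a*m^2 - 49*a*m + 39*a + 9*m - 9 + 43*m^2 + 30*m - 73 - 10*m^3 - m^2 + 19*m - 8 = 28*a^3 + a^2*(22*m - 190) + a*(-16*m^2 - 28*m + 268) - 10*m^3 + 42*m^2 + 58*m - 90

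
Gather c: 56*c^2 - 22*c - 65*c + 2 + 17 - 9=56*c^2 - 87*c + 10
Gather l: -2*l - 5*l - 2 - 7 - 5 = -7*l - 14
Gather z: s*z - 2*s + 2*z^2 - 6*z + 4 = -2*s + 2*z^2 + z*(s - 6) + 4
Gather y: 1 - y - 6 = -y - 5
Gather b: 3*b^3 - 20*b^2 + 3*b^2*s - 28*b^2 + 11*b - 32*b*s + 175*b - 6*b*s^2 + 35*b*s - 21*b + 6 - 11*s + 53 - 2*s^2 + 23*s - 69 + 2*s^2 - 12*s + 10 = 3*b^3 + b^2*(3*s - 48) + b*(-6*s^2 + 3*s + 165)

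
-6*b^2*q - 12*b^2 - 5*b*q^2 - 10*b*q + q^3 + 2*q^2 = (-6*b + q)*(b + q)*(q + 2)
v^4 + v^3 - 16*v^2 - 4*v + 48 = (v - 3)*(v - 2)*(v + 2)*(v + 4)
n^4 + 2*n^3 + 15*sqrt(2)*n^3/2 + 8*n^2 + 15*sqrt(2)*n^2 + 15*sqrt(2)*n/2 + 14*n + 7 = (n + 1)^2*(n + sqrt(2)/2)*(n + 7*sqrt(2))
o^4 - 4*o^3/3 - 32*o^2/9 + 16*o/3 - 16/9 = (o - 2)*(o - 2/3)^2*(o + 2)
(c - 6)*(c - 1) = c^2 - 7*c + 6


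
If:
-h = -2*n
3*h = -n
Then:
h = 0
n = 0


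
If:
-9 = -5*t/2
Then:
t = 18/5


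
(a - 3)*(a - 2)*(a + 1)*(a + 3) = a^4 - a^3 - 11*a^2 + 9*a + 18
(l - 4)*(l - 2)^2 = l^3 - 8*l^2 + 20*l - 16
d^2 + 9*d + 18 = (d + 3)*(d + 6)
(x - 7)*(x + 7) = x^2 - 49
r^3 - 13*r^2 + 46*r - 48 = (r - 8)*(r - 3)*(r - 2)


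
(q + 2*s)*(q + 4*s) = q^2 + 6*q*s + 8*s^2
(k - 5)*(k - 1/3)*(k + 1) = k^3 - 13*k^2/3 - 11*k/3 + 5/3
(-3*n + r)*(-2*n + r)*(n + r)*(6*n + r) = 36*n^4 + 12*n^3*r - 23*n^2*r^2 + 2*n*r^3 + r^4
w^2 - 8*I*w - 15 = (w - 5*I)*(w - 3*I)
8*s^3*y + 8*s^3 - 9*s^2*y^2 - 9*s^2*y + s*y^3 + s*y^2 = (-8*s + y)*(-s + y)*(s*y + s)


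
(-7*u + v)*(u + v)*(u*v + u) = -7*u^3*v - 7*u^3 - 6*u^2*v^2 - 6*u^2*v + u*v^3 + u*v^2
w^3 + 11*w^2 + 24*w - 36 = (w - 1)*(w + 6)^2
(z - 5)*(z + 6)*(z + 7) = z^3 + 8*z^2 - 23*z - 210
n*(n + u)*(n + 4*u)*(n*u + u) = n^4*u + 5*n^3*u^2 + n^3*u + 4*n^2*u^3 + 5*n^2*u^2 + 4*n*u^3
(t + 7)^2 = t^2 + 14*t + 49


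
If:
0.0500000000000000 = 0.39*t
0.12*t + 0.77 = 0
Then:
No Solution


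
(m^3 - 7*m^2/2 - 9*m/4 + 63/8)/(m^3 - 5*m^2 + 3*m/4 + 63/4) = (m - 3/2)/(m - 3)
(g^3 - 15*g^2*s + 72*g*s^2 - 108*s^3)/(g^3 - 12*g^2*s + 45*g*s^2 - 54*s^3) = (-g + 6*s)/(-g + 3*s)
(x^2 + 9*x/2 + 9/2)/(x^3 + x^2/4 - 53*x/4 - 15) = 2*(2*x + 3)/(4*x^2 - 11*x - 20)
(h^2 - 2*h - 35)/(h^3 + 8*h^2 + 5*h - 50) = (h - 7)/(h^2 + 3*h - 10)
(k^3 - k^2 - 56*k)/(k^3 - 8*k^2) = (k + 7)/k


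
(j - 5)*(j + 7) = j^2 + 2*j - 35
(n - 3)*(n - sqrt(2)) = n^2 - 3*n - sqrt(2)*n + 3*sqrt(2)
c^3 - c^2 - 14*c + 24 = (c - 3)*(c - 2)*(c + 4)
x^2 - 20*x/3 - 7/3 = (x - 7)*(x + 1/3)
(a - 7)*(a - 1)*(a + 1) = a^3 - 7*a^2 - a + 7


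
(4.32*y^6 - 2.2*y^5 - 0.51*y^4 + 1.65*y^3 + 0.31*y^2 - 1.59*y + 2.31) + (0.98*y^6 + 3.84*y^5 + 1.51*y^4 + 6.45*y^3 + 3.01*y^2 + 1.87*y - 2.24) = 5.3*y^6 + 1.64*y^5 + 1.0*y^4 + 8.1*y^3 + 3.32*y^2 + 0.28*y + 0.0699999999999998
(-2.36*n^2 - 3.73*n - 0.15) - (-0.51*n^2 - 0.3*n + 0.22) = -1.85*n^2 - 3.43*n - 0.37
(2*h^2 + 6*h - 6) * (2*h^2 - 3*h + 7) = 4*h^4 + 6*h^3 - 16*h^2 + 60*h - 42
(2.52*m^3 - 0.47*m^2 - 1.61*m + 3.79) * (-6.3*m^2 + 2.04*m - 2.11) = -15.876*m^5 + 8.1018*m^4 + 3.867*m^3 - 26.1697*m^2 + 11.1287*m - 7.9969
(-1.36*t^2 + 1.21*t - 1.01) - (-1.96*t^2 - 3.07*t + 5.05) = 0.6*t^2 + 4.28*t - 6.06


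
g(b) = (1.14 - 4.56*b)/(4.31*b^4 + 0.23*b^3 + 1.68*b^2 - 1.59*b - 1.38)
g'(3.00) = 0.03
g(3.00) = -0.03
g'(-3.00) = 0.04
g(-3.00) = 0.04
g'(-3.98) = 0.01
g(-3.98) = 0.02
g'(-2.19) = 0.14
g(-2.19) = 0.10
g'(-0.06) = 5.12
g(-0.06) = -1.11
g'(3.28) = 0.02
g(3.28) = -0.03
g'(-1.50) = 0.58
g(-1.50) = 0.31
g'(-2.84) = 0.05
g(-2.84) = 0.05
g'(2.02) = 0.15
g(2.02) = -0.11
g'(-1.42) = 0.71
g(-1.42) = 0.36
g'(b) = (1.14 - 4.56*b)*(-17.24*b^3 - 0.69*b^2 - 3.36*b + 1.59)/(4.31*b^4 + 0.23*b^3 + 1.68*b^2 - 1.59*b - 1.38)^2 - 4.56/(4.31*b^4 + 0.23*b^3 + 1.68*b^2 - 1.59*b - 1.38) = (58.9608*b^4 - 17.556*b^3 + 6.8742*b^2 - 3.8304*b + 8.1054)/(18.5761*b^8 + 1.9826*b^7 + 14.5345*b^6 - 12.933*b^5 - 9.8046*b^4 - 5.9772*b^3 - 2.1087*b^2 + 4.3884*b + 1.9044)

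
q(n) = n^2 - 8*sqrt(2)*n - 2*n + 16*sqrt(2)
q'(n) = 2*n - 8*sqrt(2) - 2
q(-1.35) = 42.42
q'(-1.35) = -16.01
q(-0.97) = 36.48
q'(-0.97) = -15.25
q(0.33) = 18.34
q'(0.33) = -12.65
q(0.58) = 15.24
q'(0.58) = -12.15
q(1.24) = 7.66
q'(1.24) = -10.83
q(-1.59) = 46.32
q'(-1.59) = -16.49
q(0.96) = 10.77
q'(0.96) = -11.39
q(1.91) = 0.85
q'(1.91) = -9.49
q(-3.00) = 71.57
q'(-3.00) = -19.31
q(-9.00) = 223.45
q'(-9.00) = -31.31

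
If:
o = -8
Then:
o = -8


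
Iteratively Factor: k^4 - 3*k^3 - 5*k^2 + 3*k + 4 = (k + 1)*(k^3 - 4*k^2 - k + 4) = (k + 1)^2*(k^2 - 5*k + 4) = (k - 4)*(k + 1)^2*(k - 1)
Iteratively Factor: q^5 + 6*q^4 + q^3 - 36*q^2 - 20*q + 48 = (q + 4)*(q^4 + 2*q^3 - 7*q^2 - 8*q + 12) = (q + 3)*(q + 4)*(q^3 - q^2 - 4*q + 4) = (q - 2)*(q + 3)*(q + 4)*(q^2 + q - 2) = (q - 2)*(q + 2)*(q + 3)*(q + 4)*(q - 1)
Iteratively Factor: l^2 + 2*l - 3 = (l - 1)*(l + 3)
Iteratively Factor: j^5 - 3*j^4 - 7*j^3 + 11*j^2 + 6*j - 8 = (j + 2)*(j^4 - 5*j^3 + 3*j^2 + 5*j - 4) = (j - 1)*(j + 2)*(j^3 - 4*j^2 - j + 4) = (j - 4)*(j - 1)*(j + 2)*(j^2 - 1) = (j - 4)*(j - 1)*(j + 1)*(j + 2)*(j - 1)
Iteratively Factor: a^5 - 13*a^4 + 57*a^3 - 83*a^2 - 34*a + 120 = (a - 4)*(a^4 - 9*a^3 + 21*a^2 + a - 30) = (a - 4)*(a - 2)*(a^3 - 7*a^2 + 7*a + 15) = (a - 4)*(a - 2)*(a + 1)*(a^2 - 8*a + 15) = (a - 5)*(a - 4)*(a - 2)*(a + 1)*(a - 3)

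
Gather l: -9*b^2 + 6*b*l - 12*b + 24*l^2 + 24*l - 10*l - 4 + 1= -9*b^2 - 12*b + 24*l^2 + l*(6*b + 14) - 3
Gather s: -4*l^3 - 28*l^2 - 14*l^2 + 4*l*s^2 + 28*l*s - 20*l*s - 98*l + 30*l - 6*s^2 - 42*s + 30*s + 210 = -4*l^3 - 42*l^2 - 68*l + s^2*(4*l - 6) + s*(8*l - 12) + 210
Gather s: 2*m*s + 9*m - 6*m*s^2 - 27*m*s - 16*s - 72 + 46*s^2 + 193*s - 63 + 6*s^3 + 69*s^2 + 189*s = 9*m + 6*s^3 + s^2*(115 - 6*m) + s*(366 - 25*m) - 135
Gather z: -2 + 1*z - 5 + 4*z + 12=5*z + 5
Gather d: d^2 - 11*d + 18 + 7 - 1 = d^2 - 11*d + 24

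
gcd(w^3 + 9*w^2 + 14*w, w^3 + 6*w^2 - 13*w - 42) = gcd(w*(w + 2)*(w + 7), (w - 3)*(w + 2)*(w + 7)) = w^2 + 9*w + 14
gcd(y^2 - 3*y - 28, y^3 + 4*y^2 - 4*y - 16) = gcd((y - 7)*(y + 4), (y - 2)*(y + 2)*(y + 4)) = y + 4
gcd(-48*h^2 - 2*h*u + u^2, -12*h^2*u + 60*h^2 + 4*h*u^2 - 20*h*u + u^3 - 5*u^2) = 6*h + u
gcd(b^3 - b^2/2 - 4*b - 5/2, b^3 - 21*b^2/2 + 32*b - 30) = b - 5/2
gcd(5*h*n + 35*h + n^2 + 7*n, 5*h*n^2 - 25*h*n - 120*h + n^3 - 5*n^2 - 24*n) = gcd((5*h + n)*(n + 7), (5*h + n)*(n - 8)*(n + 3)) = 5*h + n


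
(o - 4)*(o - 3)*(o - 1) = o^3 - 8*o^2 + 19*o - 12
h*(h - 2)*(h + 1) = h^3 - h^2 - 2*h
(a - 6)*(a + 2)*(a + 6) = a^3 + 2*a^2 - 36*a - 72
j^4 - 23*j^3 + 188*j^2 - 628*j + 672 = (j - 8)*(j - 7)*(j - 6)*(j - 2)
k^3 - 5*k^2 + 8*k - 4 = (k - 2)^2*(k - 1)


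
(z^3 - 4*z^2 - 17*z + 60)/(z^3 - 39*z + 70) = (z^2 + z - 12)/(z^2 + 5*z - 14)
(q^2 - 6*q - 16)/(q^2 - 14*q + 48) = (q + 2)/(q - 6)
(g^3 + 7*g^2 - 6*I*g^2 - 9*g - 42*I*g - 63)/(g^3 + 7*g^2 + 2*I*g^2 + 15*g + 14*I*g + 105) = (g - 3*I)/(g + 5*I)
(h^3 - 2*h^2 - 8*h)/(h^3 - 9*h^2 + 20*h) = (h + 2)/(h - 5)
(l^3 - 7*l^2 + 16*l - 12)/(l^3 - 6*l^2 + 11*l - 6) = (l - 2)/(l - 1)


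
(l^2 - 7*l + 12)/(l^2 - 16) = (l - 3)/(l + 4)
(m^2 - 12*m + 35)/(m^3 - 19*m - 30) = (m - 7)/(m^2 + 5*m + 6)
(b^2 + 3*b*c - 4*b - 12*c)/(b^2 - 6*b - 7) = (-b^2 - 3*b*c + 4*b + 12*c)/(-b^2 + 6*b + 7)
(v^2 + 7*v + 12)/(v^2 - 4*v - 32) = (v + 3)/(v - 8)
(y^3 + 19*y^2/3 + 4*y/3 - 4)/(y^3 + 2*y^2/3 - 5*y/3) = (3*y^3 + 19*y^2 + 4*y - 12)/(y*(3*y^2 + 2*y - 5))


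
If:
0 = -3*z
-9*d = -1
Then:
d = 1/9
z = 0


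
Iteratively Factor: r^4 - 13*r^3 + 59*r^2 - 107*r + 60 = (r - 1)*(r^3 - 12*r^2 + 47*r - 60) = (r - 3)*(r - 1)*(r^2 - 9*r + 20) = (r - 5)*(r - 3)*(r - 1)*(r - 4)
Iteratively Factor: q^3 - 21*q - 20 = (q - 5)*(q^2 + 5*q + 4) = (q - 5)*(q + 4)*(q + 1)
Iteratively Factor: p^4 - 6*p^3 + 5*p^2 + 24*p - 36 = (p - 3)*(p^3 - 3*p^2 - 4*p + 12) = (p - 3)^2*(p^2 - 4) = (p - 3)^2*(p - 2)*(p + 2)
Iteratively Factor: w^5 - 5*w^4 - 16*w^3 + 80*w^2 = (w)*(w^4 - 5*w^3 - 16*w^2 + 80*w) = w*(w - 5)*(w^3 - 16*w) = w*(w - 5)*(w - 4)*(w^2 + 4*w) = w^2*(w - 5)*(w - 4)*(w + 4)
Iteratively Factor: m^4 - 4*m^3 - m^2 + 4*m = (m - 1)*(m^3 - 3*m^2 - 4*m) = (m - 1)*(m + 1)*(m^2 - 4*m) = (m - 4)*(m - 1)*(m + 1)*(m)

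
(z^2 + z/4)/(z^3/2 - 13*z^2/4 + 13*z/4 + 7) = z*(4*z + 1)/(2*z^3 - 13*z^2 + 13*z + 28)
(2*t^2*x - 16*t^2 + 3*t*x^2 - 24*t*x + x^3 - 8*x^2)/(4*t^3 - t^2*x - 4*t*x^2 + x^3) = (2*t*x - 16*t + x^2 - 8*x)/(4*t^2 - 5*t*x + x^2)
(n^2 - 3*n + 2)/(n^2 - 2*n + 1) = (n - 2)/(n - 1)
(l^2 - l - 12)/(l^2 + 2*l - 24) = (l + 3)/(l + 6)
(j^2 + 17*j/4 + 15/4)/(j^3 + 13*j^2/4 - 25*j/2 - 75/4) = (j + 3)/(j^2 + 2*j - 15)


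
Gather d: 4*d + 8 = 4*d + 8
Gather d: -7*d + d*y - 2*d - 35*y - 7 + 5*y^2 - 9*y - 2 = d*(y - 9) + 5*y^2 - 44*y - 9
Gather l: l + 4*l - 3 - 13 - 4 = 5*l - 20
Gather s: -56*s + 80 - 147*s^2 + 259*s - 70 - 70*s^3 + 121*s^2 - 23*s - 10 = -70*s^3 - 26*s^2 + 180*s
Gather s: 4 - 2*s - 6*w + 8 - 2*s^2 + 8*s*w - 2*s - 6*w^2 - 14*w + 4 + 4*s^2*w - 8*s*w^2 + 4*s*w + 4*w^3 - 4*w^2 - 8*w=s^2*(4*w - 2) + s*(-8*w^2 + 12*w - 4) + 4*w^3 - 10*w^2 - 28*w + 16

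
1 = 1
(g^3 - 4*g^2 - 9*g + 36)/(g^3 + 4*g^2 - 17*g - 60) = (g - 3)/(g + 5)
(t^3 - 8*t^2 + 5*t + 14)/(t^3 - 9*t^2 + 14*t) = (t + 1)/t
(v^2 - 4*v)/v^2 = (v - 4)/v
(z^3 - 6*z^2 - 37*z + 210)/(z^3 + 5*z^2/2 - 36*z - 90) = 2*(z^2 - 12*z + 35)/(2*z^2 - 7*z - 30)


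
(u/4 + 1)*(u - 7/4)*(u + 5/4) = u^3/4 + 7*u^2/8 - 67*u/64 - 35/16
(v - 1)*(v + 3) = v^2 + 2*v - 3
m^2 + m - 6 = (m - 2)*(m + 3)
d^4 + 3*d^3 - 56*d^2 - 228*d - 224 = (d - 8)*(d + 2)^2*(d + 7)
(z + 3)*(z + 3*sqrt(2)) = z^2 + 3*z + 3*sqrt(2)*z + 9*sqrt(2)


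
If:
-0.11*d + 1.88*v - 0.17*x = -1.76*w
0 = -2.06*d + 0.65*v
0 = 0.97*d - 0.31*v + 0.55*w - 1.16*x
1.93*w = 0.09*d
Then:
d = 0.00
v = 0.00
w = 0.00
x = 0.00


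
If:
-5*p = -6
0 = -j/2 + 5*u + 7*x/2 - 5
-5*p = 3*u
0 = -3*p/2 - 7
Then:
No Solution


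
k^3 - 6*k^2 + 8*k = k*(k - 4)*(k - 2)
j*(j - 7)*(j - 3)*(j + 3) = j^4 - 7*j^3 - 9*j^2 + 63*j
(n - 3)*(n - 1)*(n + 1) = n^3 - 3*n^2 - n + 3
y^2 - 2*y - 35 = (y - 7)*(y + 5)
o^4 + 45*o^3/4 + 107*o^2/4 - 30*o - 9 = (o - 1)*(o + 1/4)*(o + 6)^2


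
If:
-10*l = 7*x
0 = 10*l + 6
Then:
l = -3/5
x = 6/7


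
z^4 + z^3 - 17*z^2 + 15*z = z*(z - 3)*(z - 1)*(z + 5)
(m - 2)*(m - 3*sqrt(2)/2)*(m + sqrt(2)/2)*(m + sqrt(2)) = m^4 - 2*m^3 - 7*m^2/2 - 3*sqrt(2)*m/2 + 7*m + 3*sqrt(2)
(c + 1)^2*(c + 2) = c^3 + 4*c^2 + 5*c + 2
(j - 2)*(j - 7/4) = j^2 - 15*j/4 + 7/2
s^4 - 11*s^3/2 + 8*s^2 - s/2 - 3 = (s - 3)*(s - 2)*(s - 1)*(s + 1/2)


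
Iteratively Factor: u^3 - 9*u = (u + 3)*(u^2 - 3*u) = (u - 3)*(u + 3)*(u)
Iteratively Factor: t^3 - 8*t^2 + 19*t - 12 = (t - 4)*(t^2 - 4*t + 3) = (t - 4)*(t - 3)*(t - 1)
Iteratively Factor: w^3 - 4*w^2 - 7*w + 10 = (w - 1)*(w^2 - 3*w - 10) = (w - 5)*(w - 1)*(w + 2)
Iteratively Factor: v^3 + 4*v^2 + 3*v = (v + 1)*(v^2 + 3*v) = v*(v + 1)*(v + 3)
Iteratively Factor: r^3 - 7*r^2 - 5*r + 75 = (r - 5)*(r^2 - 2*r - 15) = (r - 5)^2*(r + 3)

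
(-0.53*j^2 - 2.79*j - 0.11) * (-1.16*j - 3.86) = 0.6148*j^3 + 5.2822*j^2 + 10.897*j + 0.4246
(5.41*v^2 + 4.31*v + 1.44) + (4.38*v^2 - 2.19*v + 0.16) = 9.79*v^2 + 2.12*v + 1.6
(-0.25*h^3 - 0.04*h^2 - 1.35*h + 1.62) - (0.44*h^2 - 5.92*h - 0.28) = -0.25*h^3 - 0.48*h^2 + 4.57*h + 1.9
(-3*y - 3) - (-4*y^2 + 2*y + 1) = 4*y^2 - 5*y - 4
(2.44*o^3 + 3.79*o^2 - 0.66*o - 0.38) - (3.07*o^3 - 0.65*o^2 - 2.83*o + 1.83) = -0.63*o^3 + 4.44*o^2 + 2.17*o - 2.21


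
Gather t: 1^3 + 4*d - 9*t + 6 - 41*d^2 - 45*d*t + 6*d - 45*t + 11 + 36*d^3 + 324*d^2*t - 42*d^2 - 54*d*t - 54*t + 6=36*d^3 - 83*d^2 + 10*d + t*(324*d^2 - 99*d - 108) + 24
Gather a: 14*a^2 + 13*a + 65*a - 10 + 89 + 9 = 14*a^2 + 78*a + 88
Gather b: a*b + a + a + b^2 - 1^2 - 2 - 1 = a*b + 2*a + b^2 - 4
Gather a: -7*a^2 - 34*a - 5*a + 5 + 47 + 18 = -7*a^2 - 39*a + 70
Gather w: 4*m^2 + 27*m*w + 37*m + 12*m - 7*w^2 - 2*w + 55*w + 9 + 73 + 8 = 4*m^2 + 49*m - 7*w^2 + w*(27*m + 53) + 90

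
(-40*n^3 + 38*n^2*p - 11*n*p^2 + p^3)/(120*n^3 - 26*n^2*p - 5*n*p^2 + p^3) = (10*n^2 - 7*n*p + p^2)/(-30*n^2 - n*p + p^2)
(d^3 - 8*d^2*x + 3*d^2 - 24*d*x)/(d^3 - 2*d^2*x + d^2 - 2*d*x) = (d^2 - 8*d*x + 3*d - 24*x)/(d^2 - 2*d*x + d - 2*x)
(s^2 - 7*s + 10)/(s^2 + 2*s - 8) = (s - 5)/(s + 4)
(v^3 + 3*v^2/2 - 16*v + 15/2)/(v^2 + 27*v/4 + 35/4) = 2*(2*v^2 - 7*v + 3)/(4*v + 7)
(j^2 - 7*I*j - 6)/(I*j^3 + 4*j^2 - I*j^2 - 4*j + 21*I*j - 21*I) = (-I*j^2 - 7*j + 6*I)/(j^3 - j^2*(1 + 4*I) + j*(21 + 4*I) - 21)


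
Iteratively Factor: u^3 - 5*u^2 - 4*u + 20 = (u - 2)*(u^2 - 3*u - 10) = (u - 2)*(u + 2)*(u - 5)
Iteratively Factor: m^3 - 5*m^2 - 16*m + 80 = (m - 5)*(m^2 - 16) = (m - 5)*(m + 4)*(m - 4)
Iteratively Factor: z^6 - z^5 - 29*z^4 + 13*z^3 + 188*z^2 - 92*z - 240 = (z - 2)*(z^5 + z^4 - 27*z^3 - 41*z^2 + 106*z + 120) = (z - 2)*(z + 3)*(z^4 - 2*z^3 - 21*z^2 + 22*z + 40) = (z - 5)*(z - 2)*(z + 3)*(z^3 + 3*z^2 - 6*z - 8) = (z - 5)*(z - 2)^2*(z + 3)*(z^2 + 5*z + 4) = (z - 5)*(z - 2)^2*(z + 3)*(z + 4)*(z + 1)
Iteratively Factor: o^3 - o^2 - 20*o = (o + 4)*(o^2 - 5*o) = (o - 5)*(o + 4)*(o)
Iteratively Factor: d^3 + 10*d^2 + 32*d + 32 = (d + 2)*(d^2 + 8*d + 16) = (d + 2)*(d + 4)*(d + 4)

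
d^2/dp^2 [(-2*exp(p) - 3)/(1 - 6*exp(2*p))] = (72*exp(4*p) + 432*exp(3*p) + 72*exp(2*p) + 72*exp(p) + 2)*exp(p)/(216*exp(6*p) - 108*exp(4*p) + 18*exp(2*p) - 1)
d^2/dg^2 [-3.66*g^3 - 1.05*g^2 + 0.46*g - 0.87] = -21.96*g - 2.1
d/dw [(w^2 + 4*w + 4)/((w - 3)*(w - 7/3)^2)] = 9*(-3*w^3 - 31*w^2 + 42*w + 184)/(27*w^5 - 351*w^4 + 1818*w^3 - 4690*w^2 + 6027*w - 3087)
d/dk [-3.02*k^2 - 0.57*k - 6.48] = -6.04*k - 0.57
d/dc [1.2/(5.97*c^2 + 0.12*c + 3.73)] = (-14.328*c - 0.144)/(5.97*c^2 + 0.12*c + 3.73)^2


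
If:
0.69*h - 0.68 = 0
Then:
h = 0.99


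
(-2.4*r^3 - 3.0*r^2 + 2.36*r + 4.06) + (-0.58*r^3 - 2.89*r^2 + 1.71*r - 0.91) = -2.98*r^3 - 5.89*r^2 + 4.07*r + 3.15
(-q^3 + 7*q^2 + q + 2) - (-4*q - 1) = -q^3 + 7*q^2 + 5*q + 3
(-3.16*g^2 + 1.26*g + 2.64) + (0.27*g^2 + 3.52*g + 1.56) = -2.89*g^2 + 4.78*g + 4.2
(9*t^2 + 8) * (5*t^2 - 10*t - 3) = 45*t^4 - 90*t^3 + 13*t^2 - 80*t - 24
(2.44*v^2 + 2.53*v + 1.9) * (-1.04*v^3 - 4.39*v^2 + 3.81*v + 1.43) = -2.5376*v^5 - 13.3428*v^4 - 3.7863*v^3 + 4.7875*v^2 + 10.8569*v + 2.717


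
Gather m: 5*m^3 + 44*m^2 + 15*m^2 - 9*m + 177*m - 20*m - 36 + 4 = 5*m^3 + 59*m^2 + 148*m - 32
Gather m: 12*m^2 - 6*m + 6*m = 12*m^2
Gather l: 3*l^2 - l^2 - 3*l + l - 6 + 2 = 2*l^2 - 2*l - 4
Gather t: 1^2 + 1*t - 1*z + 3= t - z + 4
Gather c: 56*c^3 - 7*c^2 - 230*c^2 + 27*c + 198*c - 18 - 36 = 56*c^3 - 237*c^2 + 225*c - 54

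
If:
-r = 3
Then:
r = -3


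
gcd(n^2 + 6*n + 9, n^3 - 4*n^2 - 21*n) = n + 3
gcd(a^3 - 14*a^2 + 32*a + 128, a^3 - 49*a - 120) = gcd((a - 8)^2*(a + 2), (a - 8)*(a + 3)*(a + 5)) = a - 8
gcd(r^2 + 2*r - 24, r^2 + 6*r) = r + 6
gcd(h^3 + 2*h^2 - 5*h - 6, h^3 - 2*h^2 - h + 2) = h^2 - h - 2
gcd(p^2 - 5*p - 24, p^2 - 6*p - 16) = p - 8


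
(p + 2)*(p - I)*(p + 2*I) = p^3 + 2*p^2 + I*p^2 + 2*p + 2*I*p + 4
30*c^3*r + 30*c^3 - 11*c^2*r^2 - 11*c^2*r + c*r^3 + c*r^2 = (-6*c + r)*(-5*c + r)*(c*r + c)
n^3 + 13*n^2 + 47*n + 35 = (n + 1)*(n + 5)*(n + 7)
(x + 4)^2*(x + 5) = x^3 + 13*x^2 + 56*x + 80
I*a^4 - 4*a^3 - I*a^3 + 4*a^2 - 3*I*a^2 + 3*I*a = a*(a + I)*(a + 3*I)*(I*a - I)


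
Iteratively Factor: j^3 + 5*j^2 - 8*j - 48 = (j - 3)*(j^2 + 8*j + 16) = (j - 3)*(j + 4)*(j + 4)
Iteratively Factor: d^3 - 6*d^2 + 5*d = (d - 5)*(d^2 - d) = (d - 5)*(d - 1)*(d)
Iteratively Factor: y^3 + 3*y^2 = (y)*(y^2 + 3*y) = y*(y + 3)*(y)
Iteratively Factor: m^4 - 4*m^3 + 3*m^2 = (m - 3)*(m^3 - m^2) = m*(m - 3)*(m^2 - m) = m*(m - 3)*(m - 1)*(m)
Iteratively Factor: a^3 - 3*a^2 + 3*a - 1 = (a - 1)*(a^2 - 2*a + 1) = (a - 1)^2*(a - 1)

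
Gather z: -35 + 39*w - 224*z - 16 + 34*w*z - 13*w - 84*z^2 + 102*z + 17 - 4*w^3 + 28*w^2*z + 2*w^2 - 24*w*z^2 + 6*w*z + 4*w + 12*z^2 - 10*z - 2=-4*w^3 + 2*w^2 + 30*w + z^2*(-24*w - 72) + z*(28*w^2 + 40*w - 132) - 36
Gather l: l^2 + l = l^2 + l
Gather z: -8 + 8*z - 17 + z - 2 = 9*z - 27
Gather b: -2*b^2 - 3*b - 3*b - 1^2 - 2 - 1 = -2*b^2 - 6*b - 4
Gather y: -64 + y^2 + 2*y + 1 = y^2 + 2*y - 63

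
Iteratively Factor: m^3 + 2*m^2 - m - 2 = (m + 1)*(m^2 + m - 2) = (m - 1)*(m + 1)*(m + 2)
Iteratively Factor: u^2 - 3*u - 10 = (u + 2)*(u - 5)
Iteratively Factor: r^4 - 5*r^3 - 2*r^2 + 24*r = (r - 4)*(r^3 - r^2 - 6*r) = (r - 4)*(r - 3)*(r^2 + 2*r) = r*(r - 4)*(r - 3)*(r + 2)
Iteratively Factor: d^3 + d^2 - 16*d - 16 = (d + 1)*(d^2 - 16) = (d + 1)*(d + 4)*(d - 4)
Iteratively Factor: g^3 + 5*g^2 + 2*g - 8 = (g + 4)*(g^2 + g - 2) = (g - 1)*(g + 4)*(g + 2)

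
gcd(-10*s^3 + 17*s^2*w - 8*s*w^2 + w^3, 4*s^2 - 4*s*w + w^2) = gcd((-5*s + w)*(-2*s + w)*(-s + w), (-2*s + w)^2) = 2*s - w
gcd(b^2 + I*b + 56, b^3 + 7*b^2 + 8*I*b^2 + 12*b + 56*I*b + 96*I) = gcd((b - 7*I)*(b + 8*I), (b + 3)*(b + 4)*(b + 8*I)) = b + 8*I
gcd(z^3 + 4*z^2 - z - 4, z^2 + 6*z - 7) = z - 1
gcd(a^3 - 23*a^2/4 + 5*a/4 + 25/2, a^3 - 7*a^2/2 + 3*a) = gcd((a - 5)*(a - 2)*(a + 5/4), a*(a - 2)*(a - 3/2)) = a - 2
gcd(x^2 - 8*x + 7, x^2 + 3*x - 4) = x - 1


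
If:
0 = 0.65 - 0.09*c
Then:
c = 7.22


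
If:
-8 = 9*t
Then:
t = -8/9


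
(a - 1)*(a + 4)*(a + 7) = a^3 + 10*a^2 + 17*a - 28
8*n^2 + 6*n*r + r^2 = (2*n + r)*(4*n + r)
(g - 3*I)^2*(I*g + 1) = I*g^3 + 7*g^2 - 15*I*g - 9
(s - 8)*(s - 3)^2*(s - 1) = s^4 - 15*s^3 + 71*s^2 - 129*s + 72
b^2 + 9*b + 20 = (b + 4)*(b + 5)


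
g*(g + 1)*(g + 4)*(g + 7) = g^4 + 12*g^3 + 39*g^2 + 28*g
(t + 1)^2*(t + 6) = t^3 + 8*t^2 + 13*t + 6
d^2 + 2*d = d*(d + 2)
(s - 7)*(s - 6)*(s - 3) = s^3 - 16*s^2 + 81*s - 126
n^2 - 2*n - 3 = (n - 3)*(n + 1)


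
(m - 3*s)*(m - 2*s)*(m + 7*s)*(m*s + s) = m^4*s + 2*m^3*s^2 + m^3*s - 29*m^2*s^3 + 2*m^2*s^2 + 42*m*s^4 - 29*m*s^3 + 42*s^4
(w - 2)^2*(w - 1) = w^3 - 5*w^2 + 8*w - 4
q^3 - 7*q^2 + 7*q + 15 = (q - 5)*(q - 3)*(q + 1)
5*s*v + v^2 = v*(5*s + v)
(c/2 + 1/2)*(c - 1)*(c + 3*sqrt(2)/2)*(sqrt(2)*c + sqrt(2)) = sqrt(2)*c^4/2 + sqrt(2)*c^3/2 + 3*c^3/2 - sqrt(2)*c^2/2 + 3*c^2/2 - 3*c/2 - sqrt(2)*c/2 - 3/2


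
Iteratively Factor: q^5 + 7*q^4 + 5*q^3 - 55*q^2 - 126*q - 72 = (q + 3)*(q^4 + 4*q^3 - 7*q^2 - 34*q - 24) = (q - 3)*(q + 3)*(q^3 + 7*q^2 + 14*q + 8) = (q - 3)*(q + 1)*(q + 3)*(q^2 + 6*q + 8) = (q - 3)*(q + 1)*(q + 2)*(q + 3)*(q + 4)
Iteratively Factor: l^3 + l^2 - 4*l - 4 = (l + 2)*(l^2 - l - 2) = (l - 2)*(l + 2)*(l + 1)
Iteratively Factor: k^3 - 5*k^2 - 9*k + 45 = (k - 3)*(k^2 - 2*k - 15) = (k - 5)*(k - 3)*(k + 3)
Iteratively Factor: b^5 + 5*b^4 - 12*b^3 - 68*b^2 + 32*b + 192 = (b - 3)*(b^4 + 8*b^3 + 12*b^2 - 32*b - 64) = (b - 3)*(b + 4)*(b^3 + 4*b^2 - 4*b - 16) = (b - 3)*(b + 4)^2*(b^2 - 4) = (b - 3)*(b + 2)*(b + 4)^2*(b - 2)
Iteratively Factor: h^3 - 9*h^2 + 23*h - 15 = (h - 1)*(h^2 - 8*h + 15) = (h - 5)*(h - 1)*(h - 3)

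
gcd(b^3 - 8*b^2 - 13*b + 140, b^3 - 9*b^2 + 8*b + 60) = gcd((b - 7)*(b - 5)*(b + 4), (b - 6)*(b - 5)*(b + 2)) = b - 5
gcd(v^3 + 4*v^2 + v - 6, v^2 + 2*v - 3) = v^2 + 2*v - 3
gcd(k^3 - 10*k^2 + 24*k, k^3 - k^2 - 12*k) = k^2 - 4*k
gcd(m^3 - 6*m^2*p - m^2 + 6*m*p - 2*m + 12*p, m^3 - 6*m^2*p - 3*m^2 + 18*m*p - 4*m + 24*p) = -m^2 + 6*m*p - m + 6*p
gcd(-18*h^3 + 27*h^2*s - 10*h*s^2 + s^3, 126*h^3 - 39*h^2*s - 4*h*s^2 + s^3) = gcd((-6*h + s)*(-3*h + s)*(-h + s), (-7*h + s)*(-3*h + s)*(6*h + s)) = -3*h + s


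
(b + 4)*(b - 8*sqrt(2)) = b^2 - 8*sqrt(2)*b + 4*b - 32*sqrt(2)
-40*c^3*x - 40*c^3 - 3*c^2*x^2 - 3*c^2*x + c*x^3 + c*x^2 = (-8*c + x)*(5*c + x)*(c*x + c)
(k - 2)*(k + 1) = k^2 - k - 2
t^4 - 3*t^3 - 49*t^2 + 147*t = t*(t - 7)*(t - 3)*(t + 7)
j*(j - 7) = j^2 - 7*j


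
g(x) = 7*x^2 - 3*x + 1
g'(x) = 14*x - 3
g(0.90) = 3.97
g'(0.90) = 9.60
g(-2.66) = 58.51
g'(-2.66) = -40.24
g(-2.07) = 37.20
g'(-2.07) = -31.98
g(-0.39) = 3.23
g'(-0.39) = -8.46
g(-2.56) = 54.56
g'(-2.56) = -38.84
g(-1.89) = 31.67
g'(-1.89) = -29.46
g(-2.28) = 44.23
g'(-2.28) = -34.92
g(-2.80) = 64.28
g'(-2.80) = -42.20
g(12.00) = 973.00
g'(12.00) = 165.00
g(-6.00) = 271.00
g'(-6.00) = -87.00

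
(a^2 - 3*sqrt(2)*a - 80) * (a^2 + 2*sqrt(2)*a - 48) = a^4 - sqrt(2)*a^3 - 140*a^2 - 16*sqrt(2)*a + 3840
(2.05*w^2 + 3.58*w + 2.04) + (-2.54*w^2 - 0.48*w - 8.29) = -0.49*w^2 + 3.1*w - 6.25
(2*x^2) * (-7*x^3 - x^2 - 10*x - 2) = -14*x^5 - 2*x^4 - 20*x^3 - 4*x^2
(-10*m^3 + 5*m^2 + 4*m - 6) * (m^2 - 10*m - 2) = -10*m^5 + 105*m^4 - 26*m^3 - 56*m^2 + 52*m + 12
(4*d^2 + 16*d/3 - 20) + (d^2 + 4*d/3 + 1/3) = 5*d^2 + 20*d/3 - 59/3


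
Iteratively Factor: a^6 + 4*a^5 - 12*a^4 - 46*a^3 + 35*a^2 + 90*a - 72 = (a - 1)*(a^5 + 5*a^4 - 7*a^3 - 53*a^2 - 18*a + 72) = (a - 1)*(a + 2)*(a^4 + 3*a^3 - 13*a^2 - 27*a + 36) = (a - 3)*(a - 1)*(a + 2)*(a^3 + 6*a^2 + 5*a - 12) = (a - 3)*(a - 1)*(a + 2)*(a + 3)*(a^2 + 3*a - 4) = (a - 3)*(a - 1)*(a + 2)*(a + 3)*(a + 4)*(a - 1)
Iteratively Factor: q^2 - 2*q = (q - 2)*(q)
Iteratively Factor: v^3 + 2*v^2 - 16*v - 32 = (v - 4)*(v^2 + 6*v + 8) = (v - 4)*(v + 4)*(v + 2)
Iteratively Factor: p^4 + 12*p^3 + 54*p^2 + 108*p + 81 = (p + 3)*(p^3 + 9*p^2 + 27*p + 27) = (p + 3)^2*(p^2 + 6*p + 9) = (p + 3)^3*(p + 3)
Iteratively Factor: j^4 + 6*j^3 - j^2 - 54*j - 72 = (j + 2)*(j^3 + 4*j^2 - 9*j - 36) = (j + 2)*(j + 4)*(j^2 - 9) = (j - 3)*(j + 2)*(j + 4)*(j + 3)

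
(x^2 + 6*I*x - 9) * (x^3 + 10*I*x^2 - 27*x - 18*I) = x^5 + 16*I*x^4 - 96*x^3 - 270*I*x^2 + 351*x + 162*I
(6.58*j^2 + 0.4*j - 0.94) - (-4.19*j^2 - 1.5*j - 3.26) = 10.77*j^2 + 1.9*j + 2.32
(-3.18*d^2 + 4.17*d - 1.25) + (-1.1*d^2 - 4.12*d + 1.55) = -4.28*d^2 + 0.0499999999999998*d + 0.3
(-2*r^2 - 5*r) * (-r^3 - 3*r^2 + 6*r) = 2*r^5 + 11*r^4 + 3*r^3 - 30*r^2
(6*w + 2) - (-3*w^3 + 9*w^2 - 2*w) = 3*w^3 - 9*w^2 + 8*w + 2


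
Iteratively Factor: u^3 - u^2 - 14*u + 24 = (u - 3)*(u^2 + 2*u - 8) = (u - 3)*(u + 4)*(u - 2)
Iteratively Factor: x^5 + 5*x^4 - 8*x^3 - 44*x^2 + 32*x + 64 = (x + 4)*(x^4 + x^3 - 12*x^2 + 4*x + 16) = (x - 2)*(x + 4)*(x^3 + 3*x^2 - 6*x - 8) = (x - 2)^2*(x + 4)*(x^2 + 5*x + 4) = (x - 2)^2*(x + 4)^2*(x + 1)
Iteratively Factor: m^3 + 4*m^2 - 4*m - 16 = (m + 2)*(m^2 + 2*m - 8) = (m - 2)*(m + 2)*(m + 4)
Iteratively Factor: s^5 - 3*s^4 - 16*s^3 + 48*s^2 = (s - 3)*(s^4 - 16*s^2) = s*(s - 3)*(s^3 - 16*s) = s*(s - 3)*(s + 4)*(s^2 - 4*s) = s^2*(s - 3)*(s + 4)*(s - 4)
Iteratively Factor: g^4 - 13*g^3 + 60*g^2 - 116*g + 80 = (g - 2)*(g^3 - 11*g^2 + 38*g - 40) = (g - 5)*(g - 2)*(g^2 - 6*g + 8) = (g - 5)*(g - 2)^2*(g - 4)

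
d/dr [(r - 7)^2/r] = 1 - 49/r^2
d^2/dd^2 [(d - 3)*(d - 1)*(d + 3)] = 6*d - 2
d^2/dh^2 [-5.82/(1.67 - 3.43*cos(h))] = (68.471718*sin(h)^2 - 33.337542*cos(h) + 68.471718)/(3.43*cos(h) - 1.67)^3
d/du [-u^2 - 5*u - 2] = -2*u - 5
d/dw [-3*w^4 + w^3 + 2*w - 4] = -12*w^3 + 3*w^2 + 2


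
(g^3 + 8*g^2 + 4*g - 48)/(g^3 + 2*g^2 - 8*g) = (g + 6)/g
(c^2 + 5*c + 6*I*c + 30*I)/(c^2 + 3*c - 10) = (c + 6*I)/(c - 2)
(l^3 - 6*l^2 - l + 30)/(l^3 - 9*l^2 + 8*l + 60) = (l - 3)/(l - 6)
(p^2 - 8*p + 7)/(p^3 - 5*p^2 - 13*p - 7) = (p - 1)/(p^2 + 2*p + 1)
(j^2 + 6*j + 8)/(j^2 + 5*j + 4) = (j + 2)/(j + 1)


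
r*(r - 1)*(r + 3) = r^3 + 2*r^2 - 3*r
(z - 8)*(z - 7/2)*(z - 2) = z^3 - 27*z^2/2 + 51*z - 56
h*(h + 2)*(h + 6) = h^3 + 8*h^2 + 12*h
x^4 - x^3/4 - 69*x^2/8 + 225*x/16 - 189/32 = (x - 3/2)^2*(x - 3/4)*(x + 7/2)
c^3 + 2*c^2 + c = c*(c + 1)^2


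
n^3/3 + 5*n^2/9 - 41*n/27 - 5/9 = (n/3 + 1)*(n - 5/3)*(n + 1/3)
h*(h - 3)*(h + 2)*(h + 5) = h^4 + 4*h^3 - 11*h^2 - 30*h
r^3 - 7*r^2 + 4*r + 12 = (r - 6)*(r - 2)*(r + 1)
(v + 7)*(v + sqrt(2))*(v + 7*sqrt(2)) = v^3 + 7*v^2 + 8*sqrt(2)*v^2 + 14*v + 56*sqrt(2)*v + 98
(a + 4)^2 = a^2 + 8*a + 16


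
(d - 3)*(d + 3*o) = d^2 + 3*d*o - 3*d - 9*o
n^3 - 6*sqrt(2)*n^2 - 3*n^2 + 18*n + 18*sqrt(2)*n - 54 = (n - 3)*(n - 3*sqrt(2))^2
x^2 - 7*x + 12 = (x - 4)*(x - 3)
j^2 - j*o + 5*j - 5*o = (j + 5)*(j - o)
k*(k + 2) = k^2 + 2*k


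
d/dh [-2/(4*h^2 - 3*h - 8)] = 2*(8*h - 3)/(-4*h^2 + 3*h + 8)^2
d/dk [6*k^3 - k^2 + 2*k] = 18*k^2 - 2*k + 2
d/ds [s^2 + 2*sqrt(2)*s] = 2*s + 2*sqrt(2)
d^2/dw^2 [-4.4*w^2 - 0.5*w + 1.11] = -8.80000000000000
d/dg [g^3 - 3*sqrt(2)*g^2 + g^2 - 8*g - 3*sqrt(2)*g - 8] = 3*g^2 - 6*sqrt(2)*g + 2*g - 8 - 3*sqrt(2)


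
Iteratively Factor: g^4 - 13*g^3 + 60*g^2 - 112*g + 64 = (g - 4)*(g^3 - 9*g^2 + 24*g - 16) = (g - 4)^2*(g^2 - 5*g + 4) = (g - 4)^3*(g - 1)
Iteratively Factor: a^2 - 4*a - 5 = (a - 5)*(a + 1)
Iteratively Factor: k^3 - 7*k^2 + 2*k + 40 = (k + 2)*(k^2 - 9*k + 20) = (k - 4)*(k + 2)*(k - 5)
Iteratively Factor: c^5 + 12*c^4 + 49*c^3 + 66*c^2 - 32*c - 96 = (c - 1)*(c^4 + 13*c^3 + 62*c^2 + 128*c + 96) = (c - 1)*(c + 4)*(c^3 + 9*c^2 + 26*c + 24) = (c - 1)*(c + 3)*(c + 4)*(c^2 + 6*c + 8) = (c - 1)*(c + 3)*(c + 4)^2*(c + 2)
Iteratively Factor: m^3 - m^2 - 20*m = (m - 5)*(m^2 + 4*m) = m*(m - 5)*(m + 4)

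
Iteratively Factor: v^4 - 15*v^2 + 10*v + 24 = (v + 1)*(v^3 - v^2 - 14*v + 24) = (v - 3)*(v + 1)*(v^2 + 2*v - 8) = (v - 3)*(v + 1)*(v + 4)*(v - 2)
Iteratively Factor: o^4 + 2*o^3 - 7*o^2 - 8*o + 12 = (o + 2)*(o^3 - 7*o + 6) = (o + 2)*(o + 3)*(o^2 - 3*o + 2) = (o - 1)*(o + 2)*(o + 3)*(o - 2)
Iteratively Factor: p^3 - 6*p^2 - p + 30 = (p - 3)*(p^2 - 3*p - 10) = (p - 3)*(p + 2)*(p - 5)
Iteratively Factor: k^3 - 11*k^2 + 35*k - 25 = (k - 5)*(k^2 - 6*k + 5) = (k - 5)^2*(k - 1)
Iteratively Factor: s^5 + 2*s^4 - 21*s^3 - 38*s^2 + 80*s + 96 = (s + 3)*(s^4 - s^3 - 18*s^2 + 16*s + 32) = (s + 3)*(s + 4)*(s^3 - 5*s^2 + 2*s + 8) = (s + 1)*(s + 3)*(s + 4)*(s^2 - 6*s + 8) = (s - 4)*(s + 1)*(s + 3)*(s + 4)*(s - 2)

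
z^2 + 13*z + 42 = (z + 6)*(z + 7)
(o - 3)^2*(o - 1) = o^3 - 7*o^2 + 15*o - 9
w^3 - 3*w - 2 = (w - 2)*(w + 1)^2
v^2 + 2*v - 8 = (v - 2)*(v + 4)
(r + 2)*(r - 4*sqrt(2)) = r^2 - 4*sqrt(2)*r + 2*r - 8*sqrt(2)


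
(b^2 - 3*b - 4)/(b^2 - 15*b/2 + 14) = 2*(b + 1)/(2*b - 7)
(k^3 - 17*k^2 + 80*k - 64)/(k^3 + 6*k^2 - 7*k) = (k^2 - 16*k + 64)/(k*(k + 7))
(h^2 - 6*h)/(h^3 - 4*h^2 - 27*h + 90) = h/(h^2 + 2*h - 15)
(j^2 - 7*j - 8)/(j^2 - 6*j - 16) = (j + 1)/(j + 2)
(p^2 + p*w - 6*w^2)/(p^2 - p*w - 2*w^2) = (p + 3*w)/(p + w)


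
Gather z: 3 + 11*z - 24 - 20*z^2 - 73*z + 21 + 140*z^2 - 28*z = 120*z^2 - 90*z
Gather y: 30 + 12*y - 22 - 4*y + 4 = 8*y + 12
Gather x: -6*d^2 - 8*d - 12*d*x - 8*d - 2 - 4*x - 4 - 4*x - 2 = -6*d^2 - 16*d + x*(-12*d - 8) - 8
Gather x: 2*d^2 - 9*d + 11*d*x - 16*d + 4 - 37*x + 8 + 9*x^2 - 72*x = 2*d^2 - 25*d + 9*x^2 + x*(11*d - 109) + 12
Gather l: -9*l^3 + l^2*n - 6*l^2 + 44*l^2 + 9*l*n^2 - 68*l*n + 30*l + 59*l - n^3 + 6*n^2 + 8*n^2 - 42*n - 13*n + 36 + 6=-9*l^3 + l^2*(n + 38) + l*(9*n^2 - 68*n + 89) - n^3 + 14*n^2 - 55*n + 42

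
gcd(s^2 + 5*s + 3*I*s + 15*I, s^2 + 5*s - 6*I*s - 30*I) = s + 5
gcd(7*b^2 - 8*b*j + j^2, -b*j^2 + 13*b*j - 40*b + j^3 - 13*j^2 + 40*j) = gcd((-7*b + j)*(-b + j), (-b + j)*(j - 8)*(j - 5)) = b - j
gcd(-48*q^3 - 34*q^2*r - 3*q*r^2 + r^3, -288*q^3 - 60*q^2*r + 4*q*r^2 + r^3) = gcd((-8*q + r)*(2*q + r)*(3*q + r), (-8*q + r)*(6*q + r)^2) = 8*q - r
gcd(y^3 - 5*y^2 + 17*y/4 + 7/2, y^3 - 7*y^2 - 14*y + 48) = y - 2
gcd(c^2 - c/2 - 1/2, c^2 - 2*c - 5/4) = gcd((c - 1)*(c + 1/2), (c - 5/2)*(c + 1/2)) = c + 1/2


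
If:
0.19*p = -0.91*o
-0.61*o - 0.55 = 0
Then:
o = -0.90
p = 4.32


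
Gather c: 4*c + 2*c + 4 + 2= 6*c + 6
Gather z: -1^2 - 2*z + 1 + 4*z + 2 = 2*z + 2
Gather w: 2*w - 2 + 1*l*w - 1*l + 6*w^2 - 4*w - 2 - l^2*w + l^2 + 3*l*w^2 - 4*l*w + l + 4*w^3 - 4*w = l^2 + 4*w^3 + w^2*(3*l + 6) + w*(-l^2 - 3*l - 6) - 4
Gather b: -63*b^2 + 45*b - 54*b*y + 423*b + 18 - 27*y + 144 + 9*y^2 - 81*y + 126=-63*b^2 + b*(468 - 54*y) + 9*y^2 - 108*y + 288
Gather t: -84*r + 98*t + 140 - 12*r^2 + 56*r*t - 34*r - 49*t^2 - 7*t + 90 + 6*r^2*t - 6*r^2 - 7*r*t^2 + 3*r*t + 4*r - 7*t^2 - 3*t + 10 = -18*r^2 - 114*r + t^2*(-7*r - 56) + t*(6*r^2 + 59*r + 88) + 240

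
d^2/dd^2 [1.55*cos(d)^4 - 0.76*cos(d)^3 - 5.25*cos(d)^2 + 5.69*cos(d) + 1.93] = -24.8*cos(d)^4 + 6.84*cos(d)^3 + 39.6*cos(d)^2 - 10.25*cos(d) - 10.5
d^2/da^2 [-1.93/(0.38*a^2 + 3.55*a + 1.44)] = (0.557384*a^2 + 5.20714*a - 1.93*(0.76*a + 3.55)*(1.52*a + 7.1) + 2.112192)/(0.38*a^2 + 3.55*a + 1.44)^3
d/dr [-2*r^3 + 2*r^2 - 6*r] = -6*r^2 + 4*r - 6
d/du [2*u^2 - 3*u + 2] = 4*u - 3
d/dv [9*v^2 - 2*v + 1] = 18*v - 2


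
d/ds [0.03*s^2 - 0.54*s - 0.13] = 0.06*s - 0.54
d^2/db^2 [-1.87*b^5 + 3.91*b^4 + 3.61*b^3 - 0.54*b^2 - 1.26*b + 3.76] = -37.4*b^3 + 46.92*b^2 + 21.66*b - 1.08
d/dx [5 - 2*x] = -2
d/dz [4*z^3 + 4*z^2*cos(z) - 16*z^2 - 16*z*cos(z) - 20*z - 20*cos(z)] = -4*z^2*sin(z) + 12*z^2 + 16*z*sin(z) + 8*z*cos(z) - 32*z + 20*sin(z) - 16*cos(z) - 20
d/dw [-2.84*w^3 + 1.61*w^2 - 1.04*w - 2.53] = -8.52*w^2 + 3.22*w - 1.04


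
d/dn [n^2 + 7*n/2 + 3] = 2*n + 7/2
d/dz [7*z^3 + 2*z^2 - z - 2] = 21*z^2 + 4*z - 1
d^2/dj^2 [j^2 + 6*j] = 2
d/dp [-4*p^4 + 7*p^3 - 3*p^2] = p*(-16*p^2 + 21*p - 6)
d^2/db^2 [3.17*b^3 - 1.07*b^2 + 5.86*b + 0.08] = 19.02*b - 2.14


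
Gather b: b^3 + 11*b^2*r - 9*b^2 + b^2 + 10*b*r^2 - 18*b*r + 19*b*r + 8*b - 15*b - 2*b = b^3 + b^2*(11*r - 8) + b*(10*r^2 + r - 9)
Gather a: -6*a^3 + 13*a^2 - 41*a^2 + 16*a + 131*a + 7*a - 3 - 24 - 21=-6*a^3 - 28*a^2 + 154*a - 48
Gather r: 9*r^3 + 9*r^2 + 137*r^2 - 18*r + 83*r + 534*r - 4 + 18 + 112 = 9*r^3 + 146*r^2 + 599*r + 126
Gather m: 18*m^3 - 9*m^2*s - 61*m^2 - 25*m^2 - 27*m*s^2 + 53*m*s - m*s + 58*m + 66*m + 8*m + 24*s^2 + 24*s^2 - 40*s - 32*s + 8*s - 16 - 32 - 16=18*m^3 + m^2*(-9*s - 86) + m*(-27*s^2 + 52*s + 132) + 48*s^2 - 64*s - 64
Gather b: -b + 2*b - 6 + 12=b + 6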